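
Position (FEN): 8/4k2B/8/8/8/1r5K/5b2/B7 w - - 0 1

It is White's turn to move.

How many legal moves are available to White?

White to move; king on h3.
In check: yes, from the black rook on b3.
Legal moves: Kg4, Kh2, Kg2, Bd3, Bc3.
Count: 5.

5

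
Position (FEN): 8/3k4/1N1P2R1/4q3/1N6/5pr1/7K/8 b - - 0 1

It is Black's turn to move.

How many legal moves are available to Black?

Black to move; king on d7.
In check: yes, from the white knight on b6.
Legal moves: Ke8, Kd8.
Count: 2.

2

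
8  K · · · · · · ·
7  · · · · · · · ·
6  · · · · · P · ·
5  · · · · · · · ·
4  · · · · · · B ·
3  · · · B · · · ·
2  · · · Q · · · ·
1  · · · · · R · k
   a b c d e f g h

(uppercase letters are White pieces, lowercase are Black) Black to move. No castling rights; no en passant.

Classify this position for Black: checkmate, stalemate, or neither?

Black to move; black king on h1.
In check: yes, from the white rook on f1.
King squares — g1: attacked by Rf1; g2: attacked by Qd2; h2: attacked by Qd2.
Legal moves for Black: none.
In check with no legal moves → checkmate.

checkmate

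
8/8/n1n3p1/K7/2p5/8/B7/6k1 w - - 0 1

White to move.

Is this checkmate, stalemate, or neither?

White to move; white king on a5.
In check: yes, from the black knight on c6.
Legal moves for White: Kb6, Kxa6, Kb5, Ka4.
White is in check but has 4 legal moves → neither.

neither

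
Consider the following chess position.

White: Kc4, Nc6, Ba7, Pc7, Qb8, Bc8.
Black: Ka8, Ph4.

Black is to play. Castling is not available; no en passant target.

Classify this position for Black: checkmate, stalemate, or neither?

Black to move; black king on a8.
In check: yes, from the white queen on b8.
King squares — a7: attacked by Nc6; b7: attacked by Qb8; b8: attacked by Nc6.
Legal moves for Black: none.
In check with no legal moves → checkmate.

checkmate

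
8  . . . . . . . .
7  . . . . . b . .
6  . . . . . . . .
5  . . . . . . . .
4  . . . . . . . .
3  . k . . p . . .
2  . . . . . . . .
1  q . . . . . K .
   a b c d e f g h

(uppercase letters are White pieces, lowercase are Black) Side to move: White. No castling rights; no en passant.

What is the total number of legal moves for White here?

2

White to move; king on g1.
In check: yes, from the black queen on a1.
Legal moves: Kh2, Kg2.
Count: 2.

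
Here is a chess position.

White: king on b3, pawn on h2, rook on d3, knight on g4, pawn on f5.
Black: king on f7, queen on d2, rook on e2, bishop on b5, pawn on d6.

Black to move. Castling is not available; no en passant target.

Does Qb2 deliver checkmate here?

yes

After Qb2: white king on b3; in check: yes, from the black queen on b2.
King squares — a2: attacked by Qb2; b2: attacked by Re2; c2: attacked by Qb2; a3: attacked by Qb2; c3: attacked by Qb2; a4: attacked by Bb5; b4: attacked by Qb2; c4: attacked by Bb5.
White has no legal moves → checkmate.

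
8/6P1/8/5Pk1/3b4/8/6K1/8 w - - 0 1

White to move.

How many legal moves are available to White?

White to move; king on g2.
In check: no.
Legal moves: Kh3, Kg3, Kf3, Kh2, Kh1, Kf1, g8=Q+, g8=R+, g8=B, g8=N, f6.
Count: 11.

11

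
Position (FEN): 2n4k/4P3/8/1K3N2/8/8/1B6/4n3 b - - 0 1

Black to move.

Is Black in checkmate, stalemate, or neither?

neither

Black to move; black king on h8.
In check: yes, from the white bishop on b2.
Legal moves for Black: Kg8, Kh7.
Black is in check but has 2 legal moves → neither.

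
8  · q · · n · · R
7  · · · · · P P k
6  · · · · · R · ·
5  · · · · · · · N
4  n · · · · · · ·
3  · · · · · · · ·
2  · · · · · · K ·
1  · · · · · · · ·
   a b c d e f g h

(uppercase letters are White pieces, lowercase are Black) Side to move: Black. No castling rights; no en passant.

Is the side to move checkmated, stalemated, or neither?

Black to move; black king on h7.
In check: yes, from the white rook on h8.
King squares — g6: attacked by Rf6; h6: attacked by Rf6; g7: attacked by Nh5; g8: attacked by Pf7; h8: attacked by Pg7.
Legal moves for Black: none.
In check with no legal moves → checkmate.

checkmate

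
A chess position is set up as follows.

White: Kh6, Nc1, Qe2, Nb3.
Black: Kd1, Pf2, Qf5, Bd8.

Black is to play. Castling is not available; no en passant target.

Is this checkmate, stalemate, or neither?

Black to move; black king on d1.
In check: yes, from the white queen on e2.
King squares — c1: attacked by Nb3; e1: attacked by Qe2; c2: attacked by Qe2; d2: attacked by Qe2; e2: attacked by Nc1.
Legal moves for Black: none.
In check with no legal moves → checkmate.

checkmate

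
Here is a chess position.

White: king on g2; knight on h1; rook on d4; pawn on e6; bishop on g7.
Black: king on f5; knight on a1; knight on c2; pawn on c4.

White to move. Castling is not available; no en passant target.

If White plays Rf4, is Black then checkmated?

no

After Rf4: black king on f5; in check: yes, from the white rook on f4.
Black has 4 legal replies: Kg6, Kxe6, Kg5, Kxf4.
In check but a legal move exists → not checkmate.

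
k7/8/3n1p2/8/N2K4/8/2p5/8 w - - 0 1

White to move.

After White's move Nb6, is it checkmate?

no

After Nb6: black king on a8; in check: yes, from the white knight on b6.
Black has 3 legal replies: Kb8, Kb7, Ka7.
In check but a legal move exists → not checkmate.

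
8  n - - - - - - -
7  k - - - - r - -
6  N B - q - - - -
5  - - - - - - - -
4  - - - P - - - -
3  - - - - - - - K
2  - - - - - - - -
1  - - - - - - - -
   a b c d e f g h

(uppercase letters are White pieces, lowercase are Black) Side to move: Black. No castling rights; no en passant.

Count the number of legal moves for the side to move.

5

Black to move; king on a7.
In check: yes, from the white bishop on b6.
Legal moves: Kb7, Kxb6, Kxa6, Nxb6, Qxb6.
Count: 5.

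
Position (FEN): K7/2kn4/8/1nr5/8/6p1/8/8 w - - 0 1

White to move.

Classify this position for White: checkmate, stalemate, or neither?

stalemate

White to move; white king on a8.
In check: no.
King squares — a7: attacked by Nb5; b7: attacked by Kc7; b8: attacked by Kc7.
Legal moves for White: none.
Not in check and no legal moves → stalemate.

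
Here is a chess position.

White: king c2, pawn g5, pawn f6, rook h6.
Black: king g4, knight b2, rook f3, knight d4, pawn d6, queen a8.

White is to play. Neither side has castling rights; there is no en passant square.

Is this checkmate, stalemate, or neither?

White to move; white king on c2.
In check: yes, from the black knight on d4.
King squares — b1: available; c1: available; d1: attacked by Nb2; b2: available; d2: available; b3: attacked by Rf3; c3: attacked by Rf3; d3: attacked by Nb2.
Legal moves for White: Kd2, Kxb2, Kc1, Kb1.
White is in check but has 4 legal moves → neither.

neither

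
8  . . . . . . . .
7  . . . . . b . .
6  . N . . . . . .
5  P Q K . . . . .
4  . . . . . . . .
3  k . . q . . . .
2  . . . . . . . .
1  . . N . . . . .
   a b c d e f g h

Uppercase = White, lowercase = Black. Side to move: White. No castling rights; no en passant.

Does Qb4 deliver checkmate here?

After Qb4: black king on a3; in check: yes, from the white queen on b4.
King squares — a2: attacked by Nc1; b2: attacked by Qb4; b3: attacked by Nc1; a4: attacked by Qb4; b4: attacked by Kc5.
Black has no legal moves → checkmate.

yes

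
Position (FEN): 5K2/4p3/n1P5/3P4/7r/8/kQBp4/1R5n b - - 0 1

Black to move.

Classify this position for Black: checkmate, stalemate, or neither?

checkmate

Black to move; black king on a2.
In check: yes, from the white queen on b2.
King squares — a1: attacked by Rb1; b1: attacked by Qb2; b2: attacked by Rb1; a3: attacked by Qb2; b3: attacked by Qb2.
Legal moves for Black: none.
In check with no legal moves → checkmate.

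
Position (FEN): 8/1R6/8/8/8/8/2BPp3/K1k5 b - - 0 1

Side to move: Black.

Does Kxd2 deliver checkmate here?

After Kxd2: white king on a1; in check: no.
White is not in check, so this cannot be checkmate.

no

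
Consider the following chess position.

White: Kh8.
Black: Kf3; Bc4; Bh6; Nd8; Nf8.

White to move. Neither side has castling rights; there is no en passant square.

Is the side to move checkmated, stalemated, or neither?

White to move; white king on h8.
In check: no.
King squares — g7: attacked by Bh6; h7: attacked by Nf8; g8: attacked by Bc4.
Legal moves for White: none.
Not in check and no legal moves → stalemate.

stalemate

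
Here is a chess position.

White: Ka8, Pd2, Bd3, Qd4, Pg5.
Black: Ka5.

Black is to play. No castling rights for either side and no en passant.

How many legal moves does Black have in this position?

0

Black to move; king on a5.
In check: no.
Legal moves: none.
Count: 0.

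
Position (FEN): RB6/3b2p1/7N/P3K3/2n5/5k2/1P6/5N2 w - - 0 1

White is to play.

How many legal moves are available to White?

White to move; king on e5.
In check: yes, from the black knight on c4.
Legal moves: Kd5, Kd4.
Count: 2.

2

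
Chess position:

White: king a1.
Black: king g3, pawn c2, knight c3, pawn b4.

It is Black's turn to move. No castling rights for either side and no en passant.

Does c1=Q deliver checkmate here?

After c1=Q: white king on a1; in check: yes, from the black queen on c1.
King squares — b1: attacked by Qc1; a2: attacked by Nc3; b2: attacked by Qc1.
White has no legal moves → checkmate.

yes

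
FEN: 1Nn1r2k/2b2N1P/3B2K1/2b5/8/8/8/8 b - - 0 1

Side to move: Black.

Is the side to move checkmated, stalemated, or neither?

checkmate

Black to move; black king on h8.
In check: yes, from the white knight on f7.
King squares — g7: attacked by Kg6; h7: attacked by Kg6; g8: attacked by Ph7.
Legal moves for Black: none.
In check with no legal moves → checkmate.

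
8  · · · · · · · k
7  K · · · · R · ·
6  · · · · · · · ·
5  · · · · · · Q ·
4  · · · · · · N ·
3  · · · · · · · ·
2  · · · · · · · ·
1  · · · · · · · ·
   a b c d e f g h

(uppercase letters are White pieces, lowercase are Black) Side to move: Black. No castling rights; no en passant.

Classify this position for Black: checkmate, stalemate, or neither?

stalemate

Black to move; black king on h8.
In check: no.
King squares — g7: attacked by Qg5; h7: attacked by Rf7; g8: attacked by Qg5.
Legal moves for Black: none.
Not in check and no legal moves → stalemate.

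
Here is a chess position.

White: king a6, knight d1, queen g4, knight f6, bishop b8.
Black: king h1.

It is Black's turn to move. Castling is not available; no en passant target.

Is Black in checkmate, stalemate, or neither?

stalemate

Black to move; black king on h1.
In check: no.
King squares — g1: attacked by Qg4; g2: attacked by Qg4; h2: attacked by Bb8.
Legal moves for Black: none.
Not in check and no legal moves → stalemate.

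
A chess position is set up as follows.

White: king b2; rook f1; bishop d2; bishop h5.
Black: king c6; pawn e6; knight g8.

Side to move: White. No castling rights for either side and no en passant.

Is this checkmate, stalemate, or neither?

White to move; white king on b2.
In check: no.
Legal moves for White include: Be8+, Bf7, Bg6, Bg4, Bf3+, Be2, Bd1, Bh6, Bg5, Ba5, Bf4, Bb4, Be3, Bc3, Be1, Bc1, Kc3, Kb3, ... (list truncated; more exist).
White has legal moves and is not in check → neither.

neither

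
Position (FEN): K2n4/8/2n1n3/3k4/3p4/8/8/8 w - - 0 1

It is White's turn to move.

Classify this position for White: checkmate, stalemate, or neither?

White to move; white king on a8.
In check: no.
King squares — a7: attacked by Nc6; b7: attacked by Nd8; b8: attacked by Nc6.
Legal moves for White: none.
Not in check and no legal moves → stalemate.

stalemate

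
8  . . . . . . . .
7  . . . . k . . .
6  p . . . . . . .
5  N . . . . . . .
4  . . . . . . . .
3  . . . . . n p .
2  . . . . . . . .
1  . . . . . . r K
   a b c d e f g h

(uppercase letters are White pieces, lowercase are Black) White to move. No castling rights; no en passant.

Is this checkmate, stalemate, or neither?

White to move; white king on h1.
In check: yes, from the black rook on g1.
King squares — g1: attacked by Nf3; g2: attacked by Rg1; h2: attacked by Nf3.
Legal moves for White: none.
In check with no legal moves → checkmate.

checkmate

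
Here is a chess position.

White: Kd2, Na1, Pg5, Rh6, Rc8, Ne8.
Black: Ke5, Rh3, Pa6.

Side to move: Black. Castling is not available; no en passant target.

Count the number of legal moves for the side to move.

Black to move; king on e5.
In check: no.
Legal moves: Kf5, Kd5, Kf4, Ke4, Kd4, Rxh6, Rh5, Rh4, Rg3, Rf3, Re3, Rd3+, Rc3, Rb3, Ra3, Rh2+, Rh1, a5.
Count: 18.

18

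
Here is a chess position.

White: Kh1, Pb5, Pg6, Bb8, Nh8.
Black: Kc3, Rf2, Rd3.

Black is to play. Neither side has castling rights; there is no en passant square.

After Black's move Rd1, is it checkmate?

yes

After Rd1: white king on h1; in check: yes, from the black rook on d1.
King squares — g1: attacked by Rd1; g2: attacked by Rf2; h2: attacked by Rf2.
White has no legal moves → checkmate.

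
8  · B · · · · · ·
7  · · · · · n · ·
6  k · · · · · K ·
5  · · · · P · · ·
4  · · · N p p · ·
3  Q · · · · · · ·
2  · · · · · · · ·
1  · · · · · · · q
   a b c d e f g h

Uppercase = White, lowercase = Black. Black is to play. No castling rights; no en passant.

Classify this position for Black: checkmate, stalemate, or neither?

neither

Black to move; black king on a6.
In check: yes, from the white queen on a3.
King squares — a5: attacked by Qa3; b5: attacked by Nd4; b6: available; a7: attacked by Qa3; b7: available.
Legal moves for Black: Kb7, Kb6.
Black is in check but has 2 legal moves → neither.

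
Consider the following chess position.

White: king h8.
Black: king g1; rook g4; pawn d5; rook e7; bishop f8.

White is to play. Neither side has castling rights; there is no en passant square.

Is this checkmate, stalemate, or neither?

stalemate

White to move; white king on h8.
In check: no.
King squares — g7: attacked by Rg4; h7: attacked by Re7; g8: attacked by Rg4.
Legal moves for White: none.
Not in check and no legal moves → stalemate.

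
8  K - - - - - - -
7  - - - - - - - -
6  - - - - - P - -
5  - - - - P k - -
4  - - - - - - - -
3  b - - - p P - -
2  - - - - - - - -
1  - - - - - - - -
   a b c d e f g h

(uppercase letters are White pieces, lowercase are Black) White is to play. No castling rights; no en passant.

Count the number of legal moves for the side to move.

6

White to move; king on a8.
In check: no.
Legal moves: Kb8, Kb7, Ka7, f7, e6, f4.
Count: 6.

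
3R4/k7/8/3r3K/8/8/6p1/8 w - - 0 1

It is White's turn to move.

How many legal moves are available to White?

5

White to move; king on h5.
In check: yes, from the black rook on d5.
Legal moves: Kh6, Kg6, Kh4, Kg4, Rxd5.
Count: 5.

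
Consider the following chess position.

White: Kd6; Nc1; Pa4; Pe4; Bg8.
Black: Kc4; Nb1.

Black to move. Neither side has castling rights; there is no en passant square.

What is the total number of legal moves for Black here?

3

Black to move; king on c4.
In check: yes, from the white bishop on g8.
Legal moves: Kd4, Kb4, Kc3.
Count: 3.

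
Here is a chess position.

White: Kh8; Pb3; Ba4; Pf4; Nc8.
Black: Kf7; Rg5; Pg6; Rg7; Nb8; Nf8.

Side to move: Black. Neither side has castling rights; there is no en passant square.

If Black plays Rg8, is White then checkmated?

After Rg8: white king on h8; in check: yes, from the black rook on g8.
King squares — g7: attacked by Kf7; h7: attacked by Nf8; g8: attacked by Kf7.
White has no legal moves → checkmate.

yes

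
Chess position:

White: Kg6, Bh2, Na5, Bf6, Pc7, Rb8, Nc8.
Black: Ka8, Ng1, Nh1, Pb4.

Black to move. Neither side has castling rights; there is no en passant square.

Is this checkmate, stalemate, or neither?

Black to move; black king on a8.
In check: yes, from the white rook on b8.
King squares — a7: attacked by Nc8; b7: attacked by Na5; b8: attacked by Pc7.
Legal moves for Black: none.
In check with no legal moves → checkmate.

checkmate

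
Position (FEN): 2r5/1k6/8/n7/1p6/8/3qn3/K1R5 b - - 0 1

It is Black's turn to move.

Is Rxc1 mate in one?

yes

After Rxc1: white king on a1; in check: yes, from the black rook on c1.
King squares — b1: attacked by Rc1; a2: attacked by Qd2; b2: attacked by Qd2.
White has no legal moves → checkmate.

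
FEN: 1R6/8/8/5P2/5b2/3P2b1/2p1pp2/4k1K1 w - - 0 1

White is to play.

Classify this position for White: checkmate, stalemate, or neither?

neither

White to move; white king on g1.
In check: yes, from the black pawn on f2.
King squares — f1: attacked by Ke1; h1: available; f2: attacked by Ke1; g2: available; h2: attacked by Bg3.
Legal moves for White: Kg2, Kh1.
White is in check but has 2 legal moves → neither.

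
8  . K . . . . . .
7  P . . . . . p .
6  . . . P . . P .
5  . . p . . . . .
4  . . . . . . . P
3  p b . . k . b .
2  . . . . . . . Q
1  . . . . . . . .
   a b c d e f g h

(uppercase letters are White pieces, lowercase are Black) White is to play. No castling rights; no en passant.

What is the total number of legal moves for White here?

White to move; king on b8.
In check: no.
Legal moves: Kc8, Ka8, Kc7, Kb7, Qh3, Qxg3+, Qg2, Qf2+, Qe2+, Qd2+, Qc2, Qb2, Qa2, Qh1, Qg1+, a8=Q, a8=R, a8=B, a8=N, h5.
Count: 20.

20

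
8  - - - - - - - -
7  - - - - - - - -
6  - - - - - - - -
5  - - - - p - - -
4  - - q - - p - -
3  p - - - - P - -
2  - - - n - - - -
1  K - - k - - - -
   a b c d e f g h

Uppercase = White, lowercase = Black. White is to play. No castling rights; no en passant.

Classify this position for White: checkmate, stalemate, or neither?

White to move; white king on a1.
In check: no.
King squares — b1: attacked by Nd2; a2: attacked by Qc4; b2: attacked by Pa3.
Legal moves for White: none.
Not in check and no legal moves → stalemate.

stalemate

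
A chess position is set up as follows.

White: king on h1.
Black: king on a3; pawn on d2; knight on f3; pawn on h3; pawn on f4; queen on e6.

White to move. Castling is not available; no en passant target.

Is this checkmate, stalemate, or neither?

White to move; white king on h1.
In check: no.
King squares — g1: attacked by Nf3; g2: attacked by Ph3; h2: attacked by Nf3.
Legal moves for White: none.
Not in check and no legal moves → stalemate.

stalemate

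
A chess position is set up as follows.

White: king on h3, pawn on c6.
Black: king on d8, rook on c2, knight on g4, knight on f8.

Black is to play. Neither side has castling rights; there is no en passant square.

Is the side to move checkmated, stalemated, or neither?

neither

Black to move; black king on d8.
In check: no.
Legal moves for Black include: Nh7, Nd7, Ng6, Ne6, Ke8, Kc8, Ke7, Kc7, Nh6, Nf6, Ne5, Ne3, Nh2, Nf2+, Rxc6, Rc5, Rc4, Rc3+, ... (list truncated; more exist).
Black has legal moves and is not in check → neither.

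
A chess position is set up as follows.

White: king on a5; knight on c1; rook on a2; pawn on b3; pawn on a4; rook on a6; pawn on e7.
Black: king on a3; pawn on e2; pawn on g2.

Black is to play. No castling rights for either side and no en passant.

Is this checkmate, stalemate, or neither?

checkmate

Black to move; black king on a3.
In check: yes, from the white rook on a2.
King squares — a2: attacked by Nc1; b2: attacked by Ra2; b3: attacked by Nc1; a4: attacked by Ra2; b4: attacked by Ka5.
Legal moves for Black: none.
In check with no legal moves → checkmate.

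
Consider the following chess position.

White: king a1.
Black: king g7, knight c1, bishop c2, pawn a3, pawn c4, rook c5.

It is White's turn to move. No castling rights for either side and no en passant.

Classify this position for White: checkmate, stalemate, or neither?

White to move; white king on a1.
In check: no.
King squares — b1: attacked by Bc2; a2: attacked by Nc1; b2: attacked by Pa3.
Legal moves for White: none.
Not in check and no legal moves → stalemate.

stalemate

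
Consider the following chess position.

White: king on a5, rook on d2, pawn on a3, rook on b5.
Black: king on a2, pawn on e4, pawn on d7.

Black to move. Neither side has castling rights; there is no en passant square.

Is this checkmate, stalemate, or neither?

neither

Black to move; black king on a2.
In check: yes, from the white rook on d2.
King squares — a1: available; b1: attacked by Rb5; b2: attacked by Rd2; a3: available; b3: attacked by Rb5.
Legal moves for Black: Kxa3, Ka1.
Black is in check but has 2 legal moves → neither.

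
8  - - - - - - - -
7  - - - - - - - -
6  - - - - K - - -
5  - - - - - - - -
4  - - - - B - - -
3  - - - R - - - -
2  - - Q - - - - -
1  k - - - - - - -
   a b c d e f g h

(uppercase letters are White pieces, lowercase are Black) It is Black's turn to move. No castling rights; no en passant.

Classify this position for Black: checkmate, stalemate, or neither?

stalemate

Black to move; black king on a1.
In check: no.
King squares — b1: attacked by Qc2; a2: attacked by Qc2; b2: attacked by Qc2.
Legal moves for Black: none.
Not in check and no legal moves → stalemate.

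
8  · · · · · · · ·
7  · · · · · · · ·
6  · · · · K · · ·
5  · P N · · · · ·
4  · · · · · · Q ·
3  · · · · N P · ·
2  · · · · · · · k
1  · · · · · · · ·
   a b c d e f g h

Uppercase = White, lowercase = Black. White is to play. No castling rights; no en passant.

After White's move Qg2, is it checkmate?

yes

After Qg2: black king on h2; in check: yes, from the white queen on g2.
King squares — g1: attacked by Qg2; h1: attacked by Qg2; g2: attacked by Ne3; g3: attacked by Qg2; h3: attacked by Qg2.
Black has no legal moves → checkmate.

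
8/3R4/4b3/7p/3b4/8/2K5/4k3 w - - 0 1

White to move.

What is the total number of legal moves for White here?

White to move; king on c2.
In check: no.
Legal moves: Rd8, Rh7, Rg7, Rf7, Re7, Rc7, Rb7, Ra7, Rd6, Rd5, Rxd4, Kd3, Kc1, Kb1.
Count: 14.

14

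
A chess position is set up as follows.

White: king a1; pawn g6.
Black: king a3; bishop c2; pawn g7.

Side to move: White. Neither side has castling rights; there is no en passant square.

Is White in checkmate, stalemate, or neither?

stalemate

White to move; white king on a1.
In check: no.
King squares — b1: attacked by Bc2; a2: attacked by Ka3; b2: attacked by Ka3.
Legal moves for White: none.
Not in check and no legal moves → stalemate.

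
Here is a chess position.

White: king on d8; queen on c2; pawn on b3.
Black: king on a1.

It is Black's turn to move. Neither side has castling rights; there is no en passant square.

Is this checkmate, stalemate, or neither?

Black to move; black king on a1.
In check: no.
King squares — b1: attacked by Qc2; a2: attacked by Qc2; b2: attacked by Qc2.
Legal moves for Black: none.
Not in check and no legal moves → stalemate.

stalemate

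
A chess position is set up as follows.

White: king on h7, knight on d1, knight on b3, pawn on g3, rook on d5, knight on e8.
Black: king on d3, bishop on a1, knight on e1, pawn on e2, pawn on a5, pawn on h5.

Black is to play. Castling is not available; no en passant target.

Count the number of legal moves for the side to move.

Black to move; king on d3.
In check: yes, from the white rook on d5.
Legal moves: Ke4, Kc4, Kc2, Bd4.
Count: 4.

4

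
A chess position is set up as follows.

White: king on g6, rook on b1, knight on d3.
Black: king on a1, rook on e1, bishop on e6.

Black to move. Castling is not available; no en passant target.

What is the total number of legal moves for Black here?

Black to move; king on a1.
In check: yes, from the white rook on b1.
Legal moves: Ka2, Kxb1, Rxb1.
Count: 3.

3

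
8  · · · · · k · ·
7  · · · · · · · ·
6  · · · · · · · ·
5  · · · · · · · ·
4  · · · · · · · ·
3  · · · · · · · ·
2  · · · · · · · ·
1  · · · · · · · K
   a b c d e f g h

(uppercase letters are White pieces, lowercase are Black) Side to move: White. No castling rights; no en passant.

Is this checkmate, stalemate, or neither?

White to move; white king on h1.
In check: no.
Legal moves for White: Kh2, Kg2, Kg1.
White has 3 legal moves and is not in check → neither.

neither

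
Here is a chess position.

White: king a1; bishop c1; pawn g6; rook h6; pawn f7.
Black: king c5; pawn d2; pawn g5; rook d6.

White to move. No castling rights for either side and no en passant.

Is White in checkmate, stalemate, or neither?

neither

White to move; white king on a1.
In check: no.
Legal moves for White: Rh8, Rh7, Rh5, Rh4, Rh3, Rh2, Rh1, Ba3+, Bxd2, Bb2, Kb2, Ka2, Kb1, f8=Q, f8=R, f8=B, f8=N, g7.
White has 18 legal moves and is not in check → neither.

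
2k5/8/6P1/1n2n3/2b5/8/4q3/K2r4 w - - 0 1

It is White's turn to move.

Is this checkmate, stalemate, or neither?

checkmate

White to move; white king on a1.
In check: yes, from the black rook on d1.
King squares — b1: attacked by Rd1; a2: attacked by Qe2; b2: attacked by Qe2.
Legal moves for White: none.
In check with no legal moves → checkmate.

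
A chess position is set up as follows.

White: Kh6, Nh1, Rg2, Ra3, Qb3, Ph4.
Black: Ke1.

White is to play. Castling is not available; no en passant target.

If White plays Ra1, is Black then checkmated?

yes

After Ra1: black king on e1; in check: yes, from the white rook on a1.
King squares — d1: attacked by Ra1; f1: attacked by Ra1; d2: attacked by Rg2; e2: attacked by Rg2; f2: attacked by Nh1.
Black has no legal moves → checkmate.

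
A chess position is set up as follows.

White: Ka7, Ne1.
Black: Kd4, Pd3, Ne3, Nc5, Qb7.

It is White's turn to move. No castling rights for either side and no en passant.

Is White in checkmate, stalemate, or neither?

checkmate

White to move; white king on a7.
In check: yes, from the black queen on b7.
King squares — a6: attacked by Nc5; b6: attacked by Qb7; b7: attacked by Nc5; a8: attacked by Qb7; b8: attacked by Qb7.
Legal moves for White: none.
In check with no legal moves → checkmate.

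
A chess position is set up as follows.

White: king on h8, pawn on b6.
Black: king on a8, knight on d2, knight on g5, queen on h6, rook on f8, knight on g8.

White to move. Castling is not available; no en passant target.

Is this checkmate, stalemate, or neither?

White to move; white king on h8.
In check: yes, from the black queen on h6.
King squares — g7: attacked by Qh6; h7: attacked by Ng5; g8: attacked by Rf8.
Legal moves for White: none.
In check with no legal moves → checkmate.

checkmate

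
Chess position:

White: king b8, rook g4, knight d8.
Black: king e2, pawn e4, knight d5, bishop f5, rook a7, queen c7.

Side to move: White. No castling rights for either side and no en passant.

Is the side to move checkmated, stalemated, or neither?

checkmate

White to move; white king on b8.
In check: yes, from the black queen on c7.
King squares — a7: attacked by Qc7; b7: attacked by Ra7; c7: attacked by Nd5; a8: attacked by Ra7; c8: attacked by Bf5.
Legal moves for White: none.
In check with no legal moves → checkmate.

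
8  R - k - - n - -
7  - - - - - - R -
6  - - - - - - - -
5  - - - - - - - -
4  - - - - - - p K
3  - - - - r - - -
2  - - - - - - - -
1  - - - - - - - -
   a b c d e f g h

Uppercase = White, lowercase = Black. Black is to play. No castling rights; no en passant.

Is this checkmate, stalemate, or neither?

Black to move; black king on c8.
In check: yes, from the white rook on a8.
King squares — b7: attacked by Rg7; c7: attacked by Rg7; d7: attacked by Rg7; b8: attacked by Ra8; d8: attacked by Ra8.
Legal moves for Black: none.
In check with no legal moves → checkmate.

checkmate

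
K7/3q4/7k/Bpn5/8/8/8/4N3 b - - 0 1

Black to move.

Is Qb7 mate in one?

yes

After Qb7: white king on a8; in check: yes, from the black queen on b7.
King squares — a7: attacked by Qb7; b7: attacked by Nc5; b8: attacked by Qb7.
White has no legal moves → checkmate.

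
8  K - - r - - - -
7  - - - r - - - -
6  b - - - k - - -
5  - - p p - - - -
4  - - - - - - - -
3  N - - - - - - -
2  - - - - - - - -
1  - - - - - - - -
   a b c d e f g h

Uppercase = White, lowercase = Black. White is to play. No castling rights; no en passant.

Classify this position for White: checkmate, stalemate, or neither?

White to move; white king on a8.
In check: yes, from the black rook on d8.
King squares — a7: attacked by Rd7; b7: attacked by Ba6; b8: attacked by Rd8.
Legal moves for White: none.
In check with no legal moves → checkmate.

checkmate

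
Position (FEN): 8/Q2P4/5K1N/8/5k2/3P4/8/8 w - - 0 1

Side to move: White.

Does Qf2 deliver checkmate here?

After Qf2: black king on f4; in check: yes, from the white queen on f2.
King squares — e3: attacked by Qf2; f3: attacked by Qf2; g3: attacked by Qf2; e4: attacked by Pd3; g4: attacked by Nh6; e5: attacked by Kf6; f5: attacked by Qf2; g5: attacked by Kf6.
Black has no legal moves → checkmate.

yes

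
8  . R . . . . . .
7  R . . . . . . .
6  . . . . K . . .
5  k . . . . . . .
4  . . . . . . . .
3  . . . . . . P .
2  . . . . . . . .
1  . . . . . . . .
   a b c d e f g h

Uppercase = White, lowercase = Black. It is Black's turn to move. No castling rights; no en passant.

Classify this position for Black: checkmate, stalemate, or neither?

checkmate

Black to move; black king on a5.
In check: yes, from the white rook on a7.
King squares — a4: attacked by Ra7; b4: attacked by Rb8; b5: attacked by Rb8; a6: attacked by Ra7; b6: attacked by Rb8.
Legal moves for Black: none.
In check with no legal moves → checkmate.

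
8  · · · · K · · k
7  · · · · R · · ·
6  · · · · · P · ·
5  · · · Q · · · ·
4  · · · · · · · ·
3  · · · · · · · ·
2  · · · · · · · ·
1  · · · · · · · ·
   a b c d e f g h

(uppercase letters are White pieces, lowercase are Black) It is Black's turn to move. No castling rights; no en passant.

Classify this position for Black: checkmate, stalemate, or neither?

Black to move; black king on h8.
In check: no.
King squares — g7: attacked by Pf6; h7: attacked by Re7; g8: attacked by Qd5.
Legal moves for Black: none.
Not in check and no legal moves → stalemate.

stalemate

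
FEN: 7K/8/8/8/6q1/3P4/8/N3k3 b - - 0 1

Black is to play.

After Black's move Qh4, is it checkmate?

no

After Qh4: white king on h8; in check: yes, from the black queen on h4.
White has 2 legal replies: Kg8, Kg7.
In check but a legal move exists → not checkmate.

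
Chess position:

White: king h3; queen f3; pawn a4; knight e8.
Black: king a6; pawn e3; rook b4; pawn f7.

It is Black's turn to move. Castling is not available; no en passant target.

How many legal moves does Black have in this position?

20

Black to move; king on a6.
In check: no.
Legal moves: Ka7, Kb6, Ka5, Rb8, Rb7, Rb6, Rb5, Rh4+, Rg4, Rf4, Re4, Rd4, Rc4, Rxa4, Rb3, Rb2, Rb1, f6, e2, f5.
Count: 20.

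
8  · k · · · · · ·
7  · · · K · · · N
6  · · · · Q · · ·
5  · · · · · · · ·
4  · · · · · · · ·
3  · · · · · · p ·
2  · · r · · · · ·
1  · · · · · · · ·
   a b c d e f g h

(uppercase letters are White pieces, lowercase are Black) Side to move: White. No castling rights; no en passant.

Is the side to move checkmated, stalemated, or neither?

White to move; white king on d7.
In check: no.
Legal moves for White include: Nf8, Nf6, Ng5, Ke8, Kd8, Ke7, Kd6, Qg8+, Qe8+, Qf7, Qe7, Qh6, Qg6, Qf6, Qd6+, Qc6, Qb6+, Qa6, ... (list truncated; more exist).
White has legal moves and is not in check → neither.

neither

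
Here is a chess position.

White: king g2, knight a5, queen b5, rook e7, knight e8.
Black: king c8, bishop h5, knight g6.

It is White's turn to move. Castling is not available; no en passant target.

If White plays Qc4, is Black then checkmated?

After Qc4: black king on c8; in check: yes, from the white queen on c4.
Black has 2 legal replies: Kd8, Kb8.
In check but a legal move exists → not checkmate.

no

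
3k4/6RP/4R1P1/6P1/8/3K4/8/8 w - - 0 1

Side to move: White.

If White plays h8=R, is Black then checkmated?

yes

After h8=R: black king on d8; in check: yes, from the white rook on h8.
King squares — c7: attacked by Rg7; d7: attacked by Rg7; e7: attacked by Re6; c8: attacked by Rh8; e8: attacked by Re6.
Black has no legal moves → checkmate.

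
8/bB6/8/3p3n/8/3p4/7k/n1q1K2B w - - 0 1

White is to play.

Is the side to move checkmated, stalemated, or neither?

checkmate

White to move; white king on e1.
In check: yes, from the black queen on c1.
King squares — d1: attacked by Qc1; f1: attacked by Qc1; d2: attacked by Qc1; e2: attacked by Pd3; f2: attacked by Ba7.
Legal moves for White: none.
In check with no legal moves → checkmate.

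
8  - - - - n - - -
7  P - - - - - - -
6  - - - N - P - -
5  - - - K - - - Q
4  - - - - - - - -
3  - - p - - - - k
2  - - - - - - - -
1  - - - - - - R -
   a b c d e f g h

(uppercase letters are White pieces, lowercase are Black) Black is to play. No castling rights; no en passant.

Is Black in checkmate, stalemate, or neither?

Black to move; black king on h3.
In check: yes, from the white queen on h5.
King squares — g2: attacked by Rg1; h2: attacked by Qh5; g3: attacked by Rg1; g4: attacked by Rg1; h4: attacked by Qh5.
Legal moves for Black: none.
In check with no legal moves → checkmate.

checkmate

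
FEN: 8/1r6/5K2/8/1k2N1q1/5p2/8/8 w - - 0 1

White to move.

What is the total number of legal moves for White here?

8

White to move; king on f6.
In check: no.
Legal moves: Ke5, Nd6, Ng5, Nc5, Ng3, Nc3, Nf2, Nd2.
Count: 8.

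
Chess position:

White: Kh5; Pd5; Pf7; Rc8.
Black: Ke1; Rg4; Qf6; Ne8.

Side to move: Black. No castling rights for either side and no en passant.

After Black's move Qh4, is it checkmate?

After Qh4: white king on h5; in check: yes, from the black queen on h4.
King squares — g4: attacked by Qh4; h4: attacked by Rg4; g5: attacked by Rg4; g6: attacked by Rg4; h6: attacked by Qh4.
White has no legal moves → checkmate.

yes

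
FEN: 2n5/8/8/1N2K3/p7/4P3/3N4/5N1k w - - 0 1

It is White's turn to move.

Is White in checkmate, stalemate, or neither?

neither

White to move; white king on e5.
In check: no.
Legal moves for White include: Kf6, Ke6, Kf5, Kd5, Kf4, Ke4, Kd4, Nc7, Na7, Nd6, Nd4, Nc3, Na3, Ne4, Nc4, Nf3, Nb3, Nb1, ... (list truncated; more exist).
White has legal moves and is not in check → neither.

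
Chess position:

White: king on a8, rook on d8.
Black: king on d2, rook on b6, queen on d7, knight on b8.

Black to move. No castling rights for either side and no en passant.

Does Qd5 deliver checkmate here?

no

After Qd5: white king on a8; in check: yes, from the black queen on d5.
White has 2 legal replies: Ka7, Rxd5+.
In check but a legal move exists → not checkmate.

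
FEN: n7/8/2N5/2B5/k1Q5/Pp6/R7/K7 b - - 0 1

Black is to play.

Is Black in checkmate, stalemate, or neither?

checkmate

Black to move; black king on a4.
In check: yes, from the white queen on c4.
King squares — a3: attacked by Ra2; b3: own pawn; b4: attacked by Pa3; a5: attacked by Nc6; b5: attacked by Qc4.
Legal moves for Black: none.
In check with no legal moves → checkmate.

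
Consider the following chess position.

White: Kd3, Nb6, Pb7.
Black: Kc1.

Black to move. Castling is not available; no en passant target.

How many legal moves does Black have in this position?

Black to move; king on c1.
In check: no.
Legal moves: Kb2, Kd1, Kb1.
Count: 3.

3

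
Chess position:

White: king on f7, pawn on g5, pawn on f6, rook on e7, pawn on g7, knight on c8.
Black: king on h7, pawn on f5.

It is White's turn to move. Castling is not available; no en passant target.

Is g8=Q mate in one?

yes

After g8=Q: black king on h7; in check: yes, from the white queen on g8.
King squares — g6: attacked by Kf7; h6: attacked by Pg5; g7: attacked by Pf6; g8: attacked by Kf7; h8: attacked by Qg8.
Black has no legal moves → checkmate.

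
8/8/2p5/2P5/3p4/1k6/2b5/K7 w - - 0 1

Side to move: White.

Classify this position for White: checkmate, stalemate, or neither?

stalemate

White to move; white king on a1.
In check: no.
King squares — b1: attacked by Bc2; a2: attacked by Kb3; b2: attacked by Kb3.
Legal moves for White: none.
Not in check and no legal moves → stalemate.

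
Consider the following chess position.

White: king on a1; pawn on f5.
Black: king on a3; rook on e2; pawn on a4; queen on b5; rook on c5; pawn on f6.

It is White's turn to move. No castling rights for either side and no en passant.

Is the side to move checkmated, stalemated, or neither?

White to move; white king on a1.
In check: no.
King squares — b1: attacked by Qb5; a2: attacked by Re2; b2: attacked by Re2.
Legal moves for White: none.
Not in check and no legal moves → stalemate.

stalemate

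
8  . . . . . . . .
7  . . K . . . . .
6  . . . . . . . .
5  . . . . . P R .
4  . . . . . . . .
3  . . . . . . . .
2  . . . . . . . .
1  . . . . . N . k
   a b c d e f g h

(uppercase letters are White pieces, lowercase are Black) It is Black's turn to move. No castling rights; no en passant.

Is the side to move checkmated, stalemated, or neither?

stalemate

Black to move; black king on h1.
In check: no.
King squares — g1: attacked by Rg5; g2: attacked by Rg5; h2: attacked by Nf1.
Legal moves for Black: none.
Not in check and no legal moves → stalemate.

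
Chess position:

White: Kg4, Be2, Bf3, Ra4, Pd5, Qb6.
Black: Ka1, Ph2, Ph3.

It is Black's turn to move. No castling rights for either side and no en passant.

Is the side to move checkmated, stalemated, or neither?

checkmate

Black to move; black king on a1.
In check: yes, from the white rook on a4.
King squares — b1: attacked by Qb6; a2: attacked by Ra4; b2: attacked by Qb6.
Legal moves for Black: none.
In check with no legal moves → checkmate.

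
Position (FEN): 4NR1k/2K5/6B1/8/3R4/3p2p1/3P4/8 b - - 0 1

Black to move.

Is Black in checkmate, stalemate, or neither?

checkmate

Black to move; black king on h8.
In check: yes, from the white rook on f8.
King squares — g7: attacked by Ne8; h7: attacked by Bg6; g8: attacked by Rf8.
Legal moves for Black: none.
In check with no legal moves → checkmate.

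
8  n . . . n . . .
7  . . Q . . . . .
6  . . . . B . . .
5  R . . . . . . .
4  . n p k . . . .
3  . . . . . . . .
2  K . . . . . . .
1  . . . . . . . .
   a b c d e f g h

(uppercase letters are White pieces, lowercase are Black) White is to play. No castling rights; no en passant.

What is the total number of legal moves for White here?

4

White to move; king on a2.
In check: yes, from the black knight on b4.
Legal moves: Ka3, Kb2, Kb1, Ka1.
Count: 4.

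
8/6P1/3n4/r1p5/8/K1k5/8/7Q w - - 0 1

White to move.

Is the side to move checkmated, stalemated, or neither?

White to move; white king on a3.
In check: yes, from the black rook on a5.
King squares — a2: attacked by Ra5; b2: attacked by Kc3; b3: attacked by Kc3; a4: attacked by Ra5; b4: attacked by Kc3.
Legal moves for White: none.
In check with no legal moves → checkmate.

checkmate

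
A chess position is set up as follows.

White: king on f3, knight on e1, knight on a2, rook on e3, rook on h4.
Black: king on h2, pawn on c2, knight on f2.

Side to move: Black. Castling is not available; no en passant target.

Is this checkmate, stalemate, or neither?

Black to move; black king on h2.
In check: yes, from the white rook on h4.
King squares — g1: available; h1: attacked by Rh4; g2: attacked by Ne1; g3: attacked by Kf3; h3: attacked by Rh4.
Legal moves for Black: Kg1, Nh3.
Black is in check but has 2 legal moves → neither.

neither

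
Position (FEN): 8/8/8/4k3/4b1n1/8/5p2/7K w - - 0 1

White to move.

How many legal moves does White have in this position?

0

White to move; king on h1.
In check: yes, from the black bishop on e4.
Legal moves: none.
Count: 0.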